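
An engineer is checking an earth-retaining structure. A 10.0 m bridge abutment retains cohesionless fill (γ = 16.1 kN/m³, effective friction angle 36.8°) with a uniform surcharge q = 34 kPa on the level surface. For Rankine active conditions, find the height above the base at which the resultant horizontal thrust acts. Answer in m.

3.83 m

K_a = 0.2508.
Triangular part P₁ = ½K_aγH² = 201.9 at H/3 = 3.333 m; rectangular part P₂ = K_a q H = 85.26 at H/2 = 5.000 m.
ȳ = (P₁·3.333 + P₂·5.000)/(P₁+P₂) = 3.828 m.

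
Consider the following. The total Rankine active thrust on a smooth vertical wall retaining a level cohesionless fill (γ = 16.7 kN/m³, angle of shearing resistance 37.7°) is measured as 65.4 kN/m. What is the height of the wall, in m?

K_a = 0.2411. P_a = ½ K_a γ H² ⇒ H = √(2P_a/(K_a γ)).
H = √(2×65.4/(0.2411×16.7)) = 5.700 m.

5.70 m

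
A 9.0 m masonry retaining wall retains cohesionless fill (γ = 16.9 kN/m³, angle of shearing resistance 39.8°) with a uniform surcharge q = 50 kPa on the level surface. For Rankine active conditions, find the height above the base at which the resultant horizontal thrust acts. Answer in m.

K_a = 0.2194.
Triangular part P₁ = ½K_aγH² = 150.2 at H/3 = 3.000 m; rectangular part P₂ = K_a q H = 98.74 at H/2 = 4.500 m.
ȳ = (P₁·3.000 + P₂·4.500)/(P₁+P₂) = 3.595 m.

3.60 m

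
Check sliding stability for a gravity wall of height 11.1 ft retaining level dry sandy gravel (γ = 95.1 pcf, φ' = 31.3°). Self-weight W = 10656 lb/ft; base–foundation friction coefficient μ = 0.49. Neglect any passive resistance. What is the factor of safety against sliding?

2.82

K_a = tan²(45° − 31.3°/2) = 0.3162.
P_a = ½K_aγH² = 0.5×0.3162×95.1×11.1² = 1853 lb/ft, acting at H/3 = 3.700 ft above the base.
FS_sliding = μW / P_a = 0.49×10656 / 1853 = 2.819.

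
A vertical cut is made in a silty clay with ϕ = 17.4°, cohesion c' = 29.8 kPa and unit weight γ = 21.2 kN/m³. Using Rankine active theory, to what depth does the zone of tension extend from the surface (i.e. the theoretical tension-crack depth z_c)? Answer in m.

3.83 m

K_a = tan²(45° − 17.4°/2) = 0.5396; √K_a = 0.7346.
The active pressure is zero where K_a γ z = 2c√K_a, so z_c = 2c/(γ√K_a) = 2×29.8/(21.2×0.7346) = 3.827 m.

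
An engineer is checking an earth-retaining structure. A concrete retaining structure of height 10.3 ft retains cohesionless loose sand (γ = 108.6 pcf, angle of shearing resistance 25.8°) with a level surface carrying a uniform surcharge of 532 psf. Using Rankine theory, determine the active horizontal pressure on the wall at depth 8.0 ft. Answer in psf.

551 psf

K_a = (1 − sin φ)/(1 + sin φ) = 0.3935.
σ_v = γz + q = 108.6 × 8.0 + 532 = 1401 psf.
σ_h = K_a σ_v = 0.3935 × 1401 = 551.2 psf.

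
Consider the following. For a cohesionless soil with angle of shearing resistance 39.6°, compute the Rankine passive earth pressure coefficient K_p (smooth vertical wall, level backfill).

K_p = (1 + sin φ)/(1 − sin φ) = tan²(45° + 39.6°/2) = 4.516.

4.52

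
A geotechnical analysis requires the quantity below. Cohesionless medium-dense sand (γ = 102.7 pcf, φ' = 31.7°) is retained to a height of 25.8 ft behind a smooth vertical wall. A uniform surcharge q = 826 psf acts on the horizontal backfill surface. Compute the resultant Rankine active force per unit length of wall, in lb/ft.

17300 lb/ft

K_a = tan²(45° − φ/2) = 0.3111.
Soil triangle: ½ K_a γ H² = 0.5×0.3111×102.7×25.8² = 10630 lb/ft.
Surcharge rectangle: K_a q H = 0.3111×826×25.8 = 6629 lb/ft.
Total = 10630 + 6629 = 17260 lb/ft.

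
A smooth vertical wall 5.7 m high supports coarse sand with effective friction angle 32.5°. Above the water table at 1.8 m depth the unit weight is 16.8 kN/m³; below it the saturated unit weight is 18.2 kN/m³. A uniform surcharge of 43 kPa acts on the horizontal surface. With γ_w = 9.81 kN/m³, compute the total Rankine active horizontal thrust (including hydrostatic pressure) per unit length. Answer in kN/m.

K_a = tan²(45° − φ/2) = 0.3010.
γ' = 18.2 − 9.81 = 8.390 kN/m³. h₂ = H − d_w = 3.9 m.
σ'_h: at surface K_a·q = 12.94; at WT K_a(q+γd_w) = 22.04; at base K_a(q+γd_w+γ'h₂) = 31.89 kPa.
P₁ = ½(12.94+22.04)×1.8 = 31.49; P₂ = ½(22.04+31.89)×3.9 = 105.2; P_w = ½γ_w h₂² = 74.61.
Total = 31.49+105.2+74.61 = 211.3 kN/m.

211 kN/m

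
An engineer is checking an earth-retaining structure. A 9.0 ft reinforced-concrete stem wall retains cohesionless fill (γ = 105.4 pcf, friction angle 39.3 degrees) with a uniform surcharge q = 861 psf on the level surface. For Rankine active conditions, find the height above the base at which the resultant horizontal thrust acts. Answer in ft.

3.97 ft

K_a = 0.2245.
Triangular part P₁ = ½K_aγH² = 958.1 at H/3 = 3.000 ft; rectangular part P₂ = K_a q H = 1739 at H/2 = 4.500 ft.
ȳ = (P₁·3.000 + P₂·4.500)/(P₁+P₂) = 3.967 ft.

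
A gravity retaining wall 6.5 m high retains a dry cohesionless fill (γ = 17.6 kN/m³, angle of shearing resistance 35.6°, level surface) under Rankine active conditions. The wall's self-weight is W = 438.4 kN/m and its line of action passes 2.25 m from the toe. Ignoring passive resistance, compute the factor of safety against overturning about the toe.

K_a = tan²(45° − 35.6°/2) = 0.2641.
P_a = ½K_aγH² = 0.5×0.2641×17.6×6.5² = 98.20 kN/m, acting at H/3 = 2.167 m above the base.
Overturning moment M_o = P_a × H/3 = 98.20 × 2.167 = 212.8.
Resisting moment M_r = W × 2.25 = 438.4 × 2.25 = 986.4.
FS_overturning = M_r/M_o = 986.4/212.8 = 4.636.

4.64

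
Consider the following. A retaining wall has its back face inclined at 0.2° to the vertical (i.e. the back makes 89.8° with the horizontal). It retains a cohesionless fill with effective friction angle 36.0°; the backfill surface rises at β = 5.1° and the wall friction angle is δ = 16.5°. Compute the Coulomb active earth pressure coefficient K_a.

K_a = sin²(α+φ) / [sin²α · sin(α−δ) · (1 + √{sin(φ+δ)sin(φ−β) / (sin(α−δ)sin(α+β))})²].
With α = 89.8°, φ = 36.0°, δ = 16.5°, β = 5.1°: K_a = 0.2512.

0.251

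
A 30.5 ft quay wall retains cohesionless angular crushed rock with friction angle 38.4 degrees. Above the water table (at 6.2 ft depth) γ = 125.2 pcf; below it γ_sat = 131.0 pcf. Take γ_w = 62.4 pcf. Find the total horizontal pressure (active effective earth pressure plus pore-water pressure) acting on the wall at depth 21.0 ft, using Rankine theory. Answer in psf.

1340 psf

K_a = (1 − sin φ)/(1 + sin φ) = 0.2337.
γ' = 131.0 − 62.4 = 68.60 pcf.
Effective vertical stress at 21.0 ft: σ'_v = 125.2×6.2 + 68.60×14.8 = 1792 psf.
σ'_h = K_a σ'_v = 0.2337 × 1792 = 418.7 psf; u = γ_w × 14.8 = 923.5 psf.
Total σ_h = 418.7 + 923.5 = 1342 psf.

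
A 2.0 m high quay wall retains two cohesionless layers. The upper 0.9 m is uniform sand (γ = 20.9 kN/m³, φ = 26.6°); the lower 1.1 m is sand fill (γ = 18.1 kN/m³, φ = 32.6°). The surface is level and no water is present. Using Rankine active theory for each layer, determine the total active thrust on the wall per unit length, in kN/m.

12.7 kN/m

K_a1 = tan²(45°−26.6°/2) = 0.3814; K_a2 = tan²(45°−32.6°/2) = 0.2997.
Layer 1: σ at base = K_a1 γ₁ h₁ = 7.175 kPa; P₁ = ½×7.175×0.9 = 3.229.
Layer 2: σ_v at top = γ₁h₁ = 18.81; σ_h top = K_a2×18.81 = 5.638; σ_h base = K_a2×(18.81+18.1×1.1) = 11.61.
P₂ = ½(5.638+11.61)×1.1 = 9.484. Total P_a = 3.229+9.484 = 12.71 kN/m.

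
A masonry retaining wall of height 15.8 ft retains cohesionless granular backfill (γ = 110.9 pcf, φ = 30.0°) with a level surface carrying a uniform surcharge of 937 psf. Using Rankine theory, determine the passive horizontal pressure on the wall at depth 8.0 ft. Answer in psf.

K_p = (1 + sin φ)/(1 − sin φ) = 3.000.
σ_v = γz + q = 110.9 × 8.0 + 937 = 1824 psf.
σ_h = K_p σ_v = 3.000 × 1824 = 5473 psf.

5470 psf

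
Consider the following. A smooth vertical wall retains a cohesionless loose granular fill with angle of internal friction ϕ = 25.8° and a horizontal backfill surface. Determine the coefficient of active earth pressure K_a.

0.394

K_a = tan²(45° − φ/2) = tan²(32.10°) = 0.3935.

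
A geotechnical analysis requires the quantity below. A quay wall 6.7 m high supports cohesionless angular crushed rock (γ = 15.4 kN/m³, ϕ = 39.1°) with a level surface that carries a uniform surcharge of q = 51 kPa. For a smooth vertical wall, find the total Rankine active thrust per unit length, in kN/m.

156 kN/m

K_a = tan²(45° − φ/2) = 0.2265.
Soil triangle: ½ K_a γ H² = 0.5×0.2265×15.4×6.7² = 78.29 kN/m.
Surcharge rectangle: K_a q H = 0.2265×51×6.7 = 77.39 kN/m.
Total = 78.29 + 77.39 = 155.7 kN/m.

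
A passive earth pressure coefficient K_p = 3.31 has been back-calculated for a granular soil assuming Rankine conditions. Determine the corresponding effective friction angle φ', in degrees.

32.4°

K_p = (1+sin φ)/(1−sin φ) ⇒ sin φ = (K_p − 1)/(K_p + 1) = 0.5360.
φ = arcsin(0.5360) = 32.41°.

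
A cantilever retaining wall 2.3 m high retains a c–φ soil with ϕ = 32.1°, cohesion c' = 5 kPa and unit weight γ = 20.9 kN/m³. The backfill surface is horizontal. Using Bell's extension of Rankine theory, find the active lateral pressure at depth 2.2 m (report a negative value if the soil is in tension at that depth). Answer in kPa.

K_a = (1 − sin φ)/(1 + sin φ) = 0.3060.
σ_a = K_a γ z − 2c√K_a = 0.3060×20.9×2.2 − 2×5×0.5532 = 8.538 kPa.

8.54 kPa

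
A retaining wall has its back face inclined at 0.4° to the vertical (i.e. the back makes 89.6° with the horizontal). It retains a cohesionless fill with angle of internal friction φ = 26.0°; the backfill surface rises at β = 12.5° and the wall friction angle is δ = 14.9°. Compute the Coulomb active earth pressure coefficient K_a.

0.429

K_a = sin²(α+φ) / [sin²α · sin(α−δ) · (1 + √{sin(φ+δ)sin(φ−β) / (sin(α−δ)sin(α+β))})²].
With α = 89.6°, φ = 26.0°, δ = 14.9°, β = 12.5°: K_a = 0.4286.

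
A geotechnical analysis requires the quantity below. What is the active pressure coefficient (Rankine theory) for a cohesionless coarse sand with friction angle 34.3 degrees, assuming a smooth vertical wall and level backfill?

0.279

K_a = tan²(45° − φ/2) = tan²(27.85°) = 0.2792.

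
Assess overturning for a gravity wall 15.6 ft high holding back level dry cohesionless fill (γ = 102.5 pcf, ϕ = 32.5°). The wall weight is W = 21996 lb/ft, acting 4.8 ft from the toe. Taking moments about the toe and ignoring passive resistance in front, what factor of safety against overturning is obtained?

5.41

K_a = tan²(45° − 32.5°/2) = 0.3010.
P_a = ½K_aγH² = 0.5×0.3010×102.5×15.6² = 3754 lb/ft, acting at H/3 = 5.200 ft above the base.
Overturning moment M_o = P_a × H/3 = 3754 × 5.200 = 19520.
Resisting moment M_r = W × 4.8 = 21996 × 4.8 = 105600.
FS_overturning = M_r/M_o = 105600/19520 = 5.409.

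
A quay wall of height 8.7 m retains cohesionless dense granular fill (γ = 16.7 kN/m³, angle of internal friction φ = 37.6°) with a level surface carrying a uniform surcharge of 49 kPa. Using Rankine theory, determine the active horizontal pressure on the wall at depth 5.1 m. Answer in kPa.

K_a = (1 − sin φ)/(1 + sin φ) = 0.2421.
σ_v = γz + q = 16.7 × 5.1 + 49 = 134.2 kPa.
σ_h = K_a σ_v = 0.2421 × 134.2 = 32.49 kPa.

32.5 kPa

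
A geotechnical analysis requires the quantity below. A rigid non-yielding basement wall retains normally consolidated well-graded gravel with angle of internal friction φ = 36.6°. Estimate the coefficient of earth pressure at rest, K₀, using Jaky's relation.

0.404

K₀ = 1 − sin φ' = 1 − sin 36.6° = 0.4038.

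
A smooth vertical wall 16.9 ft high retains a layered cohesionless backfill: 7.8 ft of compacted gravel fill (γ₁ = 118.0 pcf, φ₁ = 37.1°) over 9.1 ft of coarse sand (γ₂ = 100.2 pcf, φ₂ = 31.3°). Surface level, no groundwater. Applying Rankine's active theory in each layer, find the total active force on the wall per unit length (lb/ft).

K_a1 = tan²(45°−37.1°/2) = 0.2475; K_a2 = tan²(45°−31.3°/2) = 0.3162.
Layer 1: σ at base = K_a1 γ₁ h₁ = 227.8 psf; P₁ = ½×227.8×7.8 = 888.4.
Layer 2: σ_v at top = γ₁h₁ = 920.4; σ_h top = K_a2×920.4 = 291.0; σ_h base = K_a2×(920.4+100.2×9.1) = 579.4.
P₂ = ½(291.0+579.4)×9.1 = 3960. Total P_a = 888.4+3960 = 4849 lb/ft.

4850 lb/ft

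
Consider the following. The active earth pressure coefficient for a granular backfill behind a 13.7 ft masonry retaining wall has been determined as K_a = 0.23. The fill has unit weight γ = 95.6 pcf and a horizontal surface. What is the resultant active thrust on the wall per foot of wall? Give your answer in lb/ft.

P = ½ K_a γ H² = 0.5 × 0.23 × 95.6 × 13.7² = 2063 lb/ft.

2060 lb/ft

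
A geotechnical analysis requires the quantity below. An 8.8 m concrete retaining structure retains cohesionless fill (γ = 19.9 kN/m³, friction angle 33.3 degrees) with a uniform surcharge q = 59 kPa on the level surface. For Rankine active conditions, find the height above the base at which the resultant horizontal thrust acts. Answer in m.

3.52 m

K_a = 0.2911.
Triangular part P₁ = ½K_aγH² = 224.3 at H/3 = 2.933 m; rectangular part P₂ = K_a q H = 151.2 at H/2 = 4.400 m.
ȳ = (P₁·2.933 + P₂·4.400)/(P₁+P₂) = 3.524 m.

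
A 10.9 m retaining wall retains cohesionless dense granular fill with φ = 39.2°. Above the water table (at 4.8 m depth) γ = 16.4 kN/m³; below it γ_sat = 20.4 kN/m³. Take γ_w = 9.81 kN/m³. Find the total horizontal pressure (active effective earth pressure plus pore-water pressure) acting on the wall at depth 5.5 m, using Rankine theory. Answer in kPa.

K_a = (1 − sin φ)/(1 + sin φ) = 0.2255.
γ' = 20.4 − 9.81 = 10.59 kN/m³.
Effective vertical stress at 5.5 m: σ'_v = 16.4×4.8 + 10.59×0.700 = 86.13 kPa.
σ'_h = K_a σ'_v = 0.2255 × 86.13 = 19.42 kPa; u = γ_w × 0.700 = 6.867 kPa.
Total σ_h = 19.42 + 6.867 = 26.29 kPa.

26.3 kPa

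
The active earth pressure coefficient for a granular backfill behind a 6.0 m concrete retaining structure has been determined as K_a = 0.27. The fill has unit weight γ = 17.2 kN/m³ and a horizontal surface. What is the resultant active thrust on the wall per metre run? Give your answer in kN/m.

P = ½ K_a γ H² = 0.5 × 0.27 × 17.2 × 6.0² = 83.59 kN/m.

83.6 kN/m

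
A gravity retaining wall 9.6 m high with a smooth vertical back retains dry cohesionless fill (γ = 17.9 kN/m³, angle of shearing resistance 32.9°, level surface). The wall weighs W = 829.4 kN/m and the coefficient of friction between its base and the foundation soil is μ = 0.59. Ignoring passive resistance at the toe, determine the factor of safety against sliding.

2.00

K_a = tan²(45° − 32.9°/2) = 0.2960.
P_a = ½K_aγH² = 0.5×0.2960×17.9×9.6² = 244.2 kN/m, acting at H/3 = 3.200 m above the base.
FS_sliding = μW / P_a = 0.59×829.4 / 244.2 = 2.004.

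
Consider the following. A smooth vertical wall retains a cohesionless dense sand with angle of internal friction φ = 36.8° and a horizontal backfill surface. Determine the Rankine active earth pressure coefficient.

0.251

K_a = (1 − sin φ)/(1 + sin φ) = (1 − sin 36.8°)/(1 + sin 36.8°) = 0.2508.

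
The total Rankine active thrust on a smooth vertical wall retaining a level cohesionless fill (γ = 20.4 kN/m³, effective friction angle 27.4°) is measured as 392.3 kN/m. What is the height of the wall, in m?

K_a = 0.3697. P_a = ½ K_a γ H² ⇒ H = √(2P_a/(K_a γ)).
H = √(2×392.3/(0.3697×20.4)) = 10.20 m.

10.2 m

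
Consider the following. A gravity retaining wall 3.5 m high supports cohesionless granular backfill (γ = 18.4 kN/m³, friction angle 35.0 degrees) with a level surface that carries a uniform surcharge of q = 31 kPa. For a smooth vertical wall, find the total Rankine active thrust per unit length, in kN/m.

K_a = tan²(45° − φ/2) = 0.2710.
Soil triangle: ½ K_a γ H² = 0.5×0.2710×18.4×3.5² = 30.54 kN/m.
Surcharge rectangle: K_a q H = 0.2710×31×3.5 = 29.40 kN/m.
Total = 30.54 + 29.40 = 59.94 kN/m.

59.9 kN/m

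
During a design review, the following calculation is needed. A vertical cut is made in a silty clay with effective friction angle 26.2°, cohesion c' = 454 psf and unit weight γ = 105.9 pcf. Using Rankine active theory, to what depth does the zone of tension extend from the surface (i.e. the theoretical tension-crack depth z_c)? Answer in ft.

13.8 ft

K_a = tan²(45° − 26.2°/2) = 0.3874; √K_a = 0.6224.
The active pressure is zero where K_a γ z = 2c√K_a, so z_c = 2c/(γ√K_a) = 2×454/(105.9×0.6224) = 13.77 ft.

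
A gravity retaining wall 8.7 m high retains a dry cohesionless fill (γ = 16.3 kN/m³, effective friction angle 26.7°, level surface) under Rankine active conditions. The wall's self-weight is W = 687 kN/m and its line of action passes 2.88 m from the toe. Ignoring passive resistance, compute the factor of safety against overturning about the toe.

K_a = tan²(45° − 26.7°/2) = 0.3800.
P_a = ½K_aγH² = 0.5×0.3800×16.3×8.7² = 234.4 kN/m, acting at H/3 = 2.900 m above the base.
Overturning moment M_o = P_a × H/3 = 234.4 × 2.900 = 679.7.
Resisting moment M_r = W × 2.88 = 687 × 2.88 = 1979.
FS_overturning = M_r/M_o = 1979/679.7 = 2.911.

2.91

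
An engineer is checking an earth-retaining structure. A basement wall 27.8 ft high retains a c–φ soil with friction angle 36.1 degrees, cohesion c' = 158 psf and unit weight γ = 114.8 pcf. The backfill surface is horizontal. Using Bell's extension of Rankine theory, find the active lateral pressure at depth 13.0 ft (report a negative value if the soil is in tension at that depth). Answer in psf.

K_a = (1 − sin φ)/(1 + sin φ) = 0.2585.
σ_a = K_a γ z − 2c√K_a = 0.2585×114.8×13.0 − 2×158×0.5084 = 225.1 psf.

225 psf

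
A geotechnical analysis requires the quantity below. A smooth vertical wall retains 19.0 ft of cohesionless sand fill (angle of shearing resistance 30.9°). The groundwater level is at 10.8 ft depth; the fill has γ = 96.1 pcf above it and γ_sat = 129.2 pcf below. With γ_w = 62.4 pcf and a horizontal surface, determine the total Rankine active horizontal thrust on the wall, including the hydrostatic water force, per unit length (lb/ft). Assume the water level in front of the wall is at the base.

7360 lb/ft

K_a = tan²(45° − φ/2) = 0.3214.
γ' = 129.2 − 62.4 = 66.80 pcf. Depth below WT = 8.2 ft.
σ'_h at WT = K_a γ d_w = 333.6 psf; at base = 333.6 + K_a γ' × 8.2 = 509.6 psf.
P₁ (0–10.8 ft) = ½×333.6×10.8 = 1801. P₂ (10.8–19.0 ft) = ½(333.6+509.6)×8.2 = 3457.
P_w = ½ γ_w h₂² = 0.5×62.4×8.2² = 2098. Total = 1801+3457+2098 = 7356 lb/ft.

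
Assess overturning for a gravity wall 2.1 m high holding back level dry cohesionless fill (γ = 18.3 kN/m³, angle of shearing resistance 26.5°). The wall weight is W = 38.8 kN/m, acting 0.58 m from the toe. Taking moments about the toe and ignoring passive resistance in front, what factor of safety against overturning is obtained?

2.08

K_a = tan²(45° − 26.5°/2) = 0.3829.
P_a = ½K_aγH² = 0.5×0.3829×18.3×2.1² = 15.45 kN/m, acting at H/3 = 0.7000 m above the base.
Overturning moment M_o = P_a × H/3 = 15.45 × 0.7000 = 10.82.
Resisting moment M_r = W × 0.58 = 38.8 × 0.58 = 22.50.
FS_overturning = M_r/M_o = 22.50/10.82 = 2.081.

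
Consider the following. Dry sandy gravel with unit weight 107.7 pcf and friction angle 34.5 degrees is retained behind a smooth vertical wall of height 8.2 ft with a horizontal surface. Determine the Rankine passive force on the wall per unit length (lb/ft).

13100 lb/ft

K_p = tan²(45° + φ/2) = 3.613.
P_p = ½ K_p γ H² = 0.5 × 3.613 × 107.7 × 8.2² = 13080 lb/ft.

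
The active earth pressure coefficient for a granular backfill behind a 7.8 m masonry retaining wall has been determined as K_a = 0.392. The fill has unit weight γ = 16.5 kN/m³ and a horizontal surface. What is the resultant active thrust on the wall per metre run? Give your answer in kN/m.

P = ½ K_a γ H² = 0.5 × 0.392 × 16.5 × 7.8² = 196.8 kN/m.

197 kN/m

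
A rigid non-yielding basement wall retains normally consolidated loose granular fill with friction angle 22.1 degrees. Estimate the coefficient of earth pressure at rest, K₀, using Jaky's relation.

K₀ = 1 − sin φ' = 1 − sin 22.1° = 0.6238.

0.624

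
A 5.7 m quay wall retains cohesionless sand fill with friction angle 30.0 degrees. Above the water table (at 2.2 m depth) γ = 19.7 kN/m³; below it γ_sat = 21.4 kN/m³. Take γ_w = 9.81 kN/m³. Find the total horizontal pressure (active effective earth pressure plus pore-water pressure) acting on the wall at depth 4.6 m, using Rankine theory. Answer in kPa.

K_a = (1 − sin φ)/(1 + sin φ) = 0.3333.
γ' = 21.4 − 9.81 = 11.59 kN/m³.
Effective vertical stress at 4.6 m: σ'_v = 19.7×2.2 + 11.59×2.40 = 71.16 kPa.
σ'_h = K_a σ'_v = 0.3333 × 71.16 = 23.72 kPa; u = γ_w × 2.40 = 23.54 kPa.
Total σ_h = 23.72 + 23.54 = 47.26 kPa.

47.3 kPa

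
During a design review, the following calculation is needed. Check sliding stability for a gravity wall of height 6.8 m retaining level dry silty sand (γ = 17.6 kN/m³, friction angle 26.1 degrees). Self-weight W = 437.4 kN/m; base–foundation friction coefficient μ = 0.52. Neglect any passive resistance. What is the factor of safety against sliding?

1.44

K_a = tan²(45° − 26.1°/2) = 0.3889.
P_a = ½K_aγH² = 0.5×0.3889×17.6×6.8² = 158.3 kN/m, acting at H/3 = 2.267 m above the base.
FS_sliding = μW / P_a = 0.52×437.4 / 158.3 = 1.437.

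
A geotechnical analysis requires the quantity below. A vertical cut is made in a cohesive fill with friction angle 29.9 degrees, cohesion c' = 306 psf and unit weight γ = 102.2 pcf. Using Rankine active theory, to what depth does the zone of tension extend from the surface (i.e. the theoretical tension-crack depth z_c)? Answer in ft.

10.4 ft

K_a = tan²(45° − 29.9°/2) = 0.3347; √K_a = 0.5785.
The active pressure is zero where K_a γ z = 2c√K_a, so z_c = 2c/(γ√K_a) = 2×306/(102.2×0.5785) = 10.35 ft.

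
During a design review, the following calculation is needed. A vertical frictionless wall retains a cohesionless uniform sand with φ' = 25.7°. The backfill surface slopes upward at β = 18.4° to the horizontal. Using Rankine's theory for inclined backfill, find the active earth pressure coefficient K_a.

0.496

K_a = cos β · (cos β − √(cos²β − cos²φ)) / (cos β + √(cos²β − cos²φ)).
cos β = 0.9489, cos φ = 0.9011, √(cos²β − cos²φ) = 0.2974.
K_a = 0.9489 × (0.9489 − 0.2974)/(0.9489 + 0.2974) = 0.4961.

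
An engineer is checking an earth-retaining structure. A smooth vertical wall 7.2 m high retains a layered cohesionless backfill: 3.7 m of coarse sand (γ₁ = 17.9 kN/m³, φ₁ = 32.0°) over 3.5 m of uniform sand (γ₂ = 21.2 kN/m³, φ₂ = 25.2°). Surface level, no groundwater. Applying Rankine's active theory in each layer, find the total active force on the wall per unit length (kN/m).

K_a1 = tan²(45°−32.0°/2) = 0.3073; K_a2 = tan²(45°−25.2°/2) = 0.4027.
Layer 1: σ at base = K_a1 γ₁ h₁ = 20.35 kPa; P₁ = ½×20.35×3.7 = 37.65.
Layer 2: σ_v at top = γ₁h₁ = 66.23; σ_h top = K_a2×66.23 = 26.67; σ_h base = K_a2×(66.23+21.2×3.5) = 56.56.
P₂ = ½(26.67+56.56)×3.5 = 145.7. Total P_a = 37.65+145.7 = 183.3 kN/m.

183 kN/m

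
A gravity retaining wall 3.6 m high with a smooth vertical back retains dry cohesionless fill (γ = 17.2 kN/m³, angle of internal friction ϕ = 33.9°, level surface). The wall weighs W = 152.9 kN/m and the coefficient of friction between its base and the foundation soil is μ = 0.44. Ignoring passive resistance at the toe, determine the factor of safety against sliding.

K_a = tan²(45° − 33.9°/2) = 0.2839.
P_a = ½K_aγH² = 0.5×0.2839×17.2×3.6² = 31.64 kN/m, acting at H/3 = 1.200 m above the base.
FS_sliding = μW / P_a = 0.44×152.9 / 31.64 = 2.126.

2.13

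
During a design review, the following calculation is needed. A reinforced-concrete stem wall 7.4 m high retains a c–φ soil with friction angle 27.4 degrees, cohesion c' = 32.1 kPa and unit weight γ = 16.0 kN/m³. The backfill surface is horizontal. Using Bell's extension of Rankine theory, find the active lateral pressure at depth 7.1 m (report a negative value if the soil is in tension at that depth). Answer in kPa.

2.96 kPa

K_a = (1 − sin φ)/(1 + sin φ) = 0.3697.
σ_a = K_a γ z − 2c√K_a = 0.3697×16.0×7.1 − 2×32.1×0.6080 = 2.961 kPa.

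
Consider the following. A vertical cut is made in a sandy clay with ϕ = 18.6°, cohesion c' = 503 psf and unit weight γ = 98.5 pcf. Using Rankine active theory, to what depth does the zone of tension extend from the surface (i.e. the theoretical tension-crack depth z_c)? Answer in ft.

K_a = tan²(45° − 18.6°/2) = 0.5163; √K_a = 0.7186.
The active pressure is zero where K_a γ z = 2c√K_a, so z_c = 2c/(γ√K_a) = 2×503/(98.5×0.7186) = 14.21 ft.

14.2 ft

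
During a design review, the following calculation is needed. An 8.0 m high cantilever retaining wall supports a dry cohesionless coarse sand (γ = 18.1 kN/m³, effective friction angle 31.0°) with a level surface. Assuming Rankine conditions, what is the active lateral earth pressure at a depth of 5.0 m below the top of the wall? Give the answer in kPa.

K_a = (1 − sin φ)/(1 + sin φ) = 0.3201.
σ_h = K_a γ z = 0.3201 × 18.1 × 5.0 = 28.97 kPa.

29.0 kPa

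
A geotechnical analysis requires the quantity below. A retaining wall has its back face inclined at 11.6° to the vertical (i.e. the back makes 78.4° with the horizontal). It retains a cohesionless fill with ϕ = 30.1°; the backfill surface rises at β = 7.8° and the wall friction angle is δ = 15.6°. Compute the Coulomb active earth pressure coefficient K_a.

K_a = sin²(α+φ) / [sin²α · sin(α−δ) · (1 + √{sin(φ+δ)sin(φ−β) / (sin(α−δ)sin(α+β))})²].
With α = 78.4°, φ = 30.1°, δ = 15.6°, β = 7.8°: K_a = 0.4368.

0.437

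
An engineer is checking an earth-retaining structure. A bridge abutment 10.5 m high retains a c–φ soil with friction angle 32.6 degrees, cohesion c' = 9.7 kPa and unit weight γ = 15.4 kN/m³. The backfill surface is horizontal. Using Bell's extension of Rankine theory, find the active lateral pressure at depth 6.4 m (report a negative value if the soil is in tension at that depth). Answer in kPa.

K_a = (1 − sin φ)/(1 + sin φ) = 0.2997.
σ_a = K_a γ z − 2c√K_a = 0.2997×15.4×6.4 − 2×9.7×0.5475 = 18.92 kPa.

18.9 kPa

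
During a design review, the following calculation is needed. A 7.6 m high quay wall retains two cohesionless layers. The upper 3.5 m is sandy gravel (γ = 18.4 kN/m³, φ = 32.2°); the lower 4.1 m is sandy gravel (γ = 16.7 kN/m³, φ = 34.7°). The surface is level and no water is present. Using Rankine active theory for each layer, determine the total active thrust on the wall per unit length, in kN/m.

145 kN/m

K_a1 = tan²(45°−32.2°/2) = 0.3047; K_a2 = tan²(45°−34.7°/2) = 0.2745.
Layer 1: σ at base = K_a1 γ₁ h₁ = 19.63 kPa; P₁ = ½×19.63×3.5 = 34.34.
Layer 2: σ_v at top = γ₁h₁ = 64.40; σ_h top = K_a2×64.40 = 17.68; σ_h base = K_a2×(64.40+16.7×4.1) = 36.47.
P₂ = ½(17.68+36.47)×4.1 = 111.0. Total P_a = 34.34+111.0 = 145.3 kN/m.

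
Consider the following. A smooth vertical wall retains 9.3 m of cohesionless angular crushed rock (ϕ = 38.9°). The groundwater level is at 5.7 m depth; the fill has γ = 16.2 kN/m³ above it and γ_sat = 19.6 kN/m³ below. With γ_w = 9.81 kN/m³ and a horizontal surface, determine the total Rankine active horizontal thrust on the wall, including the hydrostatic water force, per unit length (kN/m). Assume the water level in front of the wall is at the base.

214 kN/m

K_a = tan²(45° − φ/2) = 0.2285.
γ' = 19.6 − 9.81 = 9.790 kN/m³. Depth below WT = 3.6 m.
σ'_h at WT = K_a γ d_w = 21.10 kPa; at base = 21.10 + K_a γ' × 3.6 = 29.16 kPa.
P₁ (0–5.7 m) = ½×21.10×5.7 = 60.14. P₂ (5.7–9.3 m) = ½(21.10+29.16)×3.6 = 90.47.
P_w = ½ γ_w h₂² = 0.5×9.81×3.6² = 63.57. Total = 60.14+90.47+63.57 = 214.2 kN/m.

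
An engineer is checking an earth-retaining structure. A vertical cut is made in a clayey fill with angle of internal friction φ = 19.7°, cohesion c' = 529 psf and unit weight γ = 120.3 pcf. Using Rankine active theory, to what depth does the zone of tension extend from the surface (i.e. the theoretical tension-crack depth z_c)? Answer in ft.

12.5 ft

K_a = tan²(45° − 19.7°/2) = 0.4958; √K_a = 0.7041.
The active pressure is zero where K_a γ z = 2c√K_a, so z_c = 2c/(γ√K_a) = 2×529/(120.3×0.7041) = 12.49 ft.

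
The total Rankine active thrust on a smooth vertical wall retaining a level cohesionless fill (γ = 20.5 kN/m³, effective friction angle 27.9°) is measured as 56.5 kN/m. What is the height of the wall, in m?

K_a = 0.3625. P_a = ½ K_a γ H² ⇒ H = √(2P_a/(K_a γ)).
H = √(2×56.5/(0.3625×20.5)) = 3.900 m.

3.90 m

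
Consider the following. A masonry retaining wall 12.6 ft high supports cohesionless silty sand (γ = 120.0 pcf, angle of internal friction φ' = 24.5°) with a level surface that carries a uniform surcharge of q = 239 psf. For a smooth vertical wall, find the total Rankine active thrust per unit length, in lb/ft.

K_a = tan²(45° − φ/2) = 0.4137.
Soil triangle: ½ K_a γ H² = 0.5×0.4137×120.0×12.6² = 3941 lb/ft.
Surcharge rectangle: K_a q H = 0.4137×239×12.6 = 1246 lb/ft.
Total = 3941 + 1246 = 5187 lb/ft.

5190 lb/ft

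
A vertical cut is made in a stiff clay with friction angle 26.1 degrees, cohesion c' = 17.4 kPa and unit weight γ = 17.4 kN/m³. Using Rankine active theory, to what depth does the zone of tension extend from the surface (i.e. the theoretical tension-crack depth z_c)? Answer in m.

K_a = tan²(45° − 26.1°/2) = 0.3889; √K_a = 0.6237.
The active pressure is zero where K_a γ z = 2c√K_a, so z_c = 2c/(γ√K_a) = 2×17.4/(17.4×0.6237) = 3.207 m.

3.21 m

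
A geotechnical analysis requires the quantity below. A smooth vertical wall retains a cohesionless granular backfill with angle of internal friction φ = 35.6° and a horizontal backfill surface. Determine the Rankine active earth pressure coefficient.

0.264

K_a = tan²(45° − φ/2) = tan²(27.20°) = 0.2641.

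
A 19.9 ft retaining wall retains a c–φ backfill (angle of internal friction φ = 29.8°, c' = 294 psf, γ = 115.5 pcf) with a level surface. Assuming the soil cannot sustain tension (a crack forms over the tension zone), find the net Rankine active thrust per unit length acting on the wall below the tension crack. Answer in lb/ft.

2400 lb/ft

K_a = 0.3360; √K_a = 0.5797.
Tension-crack depth z_c = 2c/(γ√K_a) = 2×294/(115.5×0.5797) = 8.782 ft.
σ_a at base = K_a γ H − 2c√K_a = 0.3360×115.5×19.9 − 2×294×0.5797 = 431.5 psf.
P_a = ½ × 431.5 × (H − z_c) = 0.5×431.5×11.12 = 2399 lb/ft.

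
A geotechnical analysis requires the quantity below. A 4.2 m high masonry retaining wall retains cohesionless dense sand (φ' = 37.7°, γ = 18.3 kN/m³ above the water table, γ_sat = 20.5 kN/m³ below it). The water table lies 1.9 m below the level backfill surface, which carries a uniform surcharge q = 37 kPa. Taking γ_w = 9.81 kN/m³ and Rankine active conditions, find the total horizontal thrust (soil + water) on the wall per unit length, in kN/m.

97.5 kN/m

K_a = tan²(45° − φ/2) = 0.2411.
γ' = 20.5 − 9.81 = 10.69 kN/m³. h₂ = H − d_w = 2.3 m.
σ'_h: at surface K_a·q = 8.919; at WT K_a(q+γd_w) = 17.30; at base K_a(q+γd_w+γ'h₂) = 23.23 kPa.
P₁ = ½(8.919+17.30)×1.9 = 24.91; P₂ = ½(17.30+23.23)×2.3 = 46.61; P_w = ½γ_w h₂² = 25.95.
Total = 24.91+46.61+25.95 = 97.46 kN/m.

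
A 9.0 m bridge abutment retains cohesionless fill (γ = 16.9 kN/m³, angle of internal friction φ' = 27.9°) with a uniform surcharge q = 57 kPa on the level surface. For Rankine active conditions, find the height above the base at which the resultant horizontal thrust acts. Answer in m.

K_a = 0.3625.
Triangular part P₁ = ½K_aγH² = 248.1 at H/3 = 3.000 m; rectangular part P₂ = K_a q H = 185.9 at H/2 = 4.500 m.
ȳ = (P₁·3.000 + P₂·4.500)/(P₁+P₂) = 3.643 m.

3.64 m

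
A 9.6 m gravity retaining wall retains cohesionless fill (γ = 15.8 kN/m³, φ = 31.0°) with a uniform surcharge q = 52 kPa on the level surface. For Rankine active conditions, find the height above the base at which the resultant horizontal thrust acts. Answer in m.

K_a = 0.3201.
Triangular part P₁ = ½K_aγH² = 233.1 at H/3 = 3.200 m; rectangular part P₂ = K_a q H = 159.8 at H/2 = 4.800 m.
ȳ = (P₁·3.200 + P₂·4.800)/(P₁+P₂) = 3.851 m.

3.85 m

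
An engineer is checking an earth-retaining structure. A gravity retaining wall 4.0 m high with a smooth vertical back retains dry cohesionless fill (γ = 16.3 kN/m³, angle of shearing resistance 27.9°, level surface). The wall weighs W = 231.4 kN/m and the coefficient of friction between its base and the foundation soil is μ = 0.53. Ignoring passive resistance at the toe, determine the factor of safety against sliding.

K_a = tan²(45° − 27.9°/2) = 0.3625.
P_a = ½K_aγH² = 0.5×0.3625×16.3×4.0² = 47.27 kN/m, acting at H/3 = 1.333 m above the base.
FS_sliding = μW / P_a = 0.53×231.4 / 47.27 = 2.595.

2.59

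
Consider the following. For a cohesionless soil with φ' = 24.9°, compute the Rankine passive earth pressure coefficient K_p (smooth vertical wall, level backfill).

K_p = (1 + sin φ)/(1 − sin φ) = tan²(45° + 24.9°/2) = 2.454.

2.45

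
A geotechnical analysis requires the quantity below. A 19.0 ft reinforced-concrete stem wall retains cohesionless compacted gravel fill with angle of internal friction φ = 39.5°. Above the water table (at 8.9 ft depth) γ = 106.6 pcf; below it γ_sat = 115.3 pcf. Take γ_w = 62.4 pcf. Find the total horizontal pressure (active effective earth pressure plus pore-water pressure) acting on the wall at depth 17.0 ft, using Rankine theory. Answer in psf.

812 psf

K_a = (1 − sin φ)/(1 + sin φ) = 0.2224.
γ' = 115.3 − 62.4 = 52.90 pcf.
Effective vertical stress at 17.0 ft: σ'_v = 106.6×8.9 + 52.90×8.10 = 1377 psf.
σ'_h = K_a σ'_v = 0.2224 × 1377 = 306.3 psf; u = γ_w × 8.10 = 505.4 psf.
Total σ_h = 306.3 + 505.4 = 811.8 psf.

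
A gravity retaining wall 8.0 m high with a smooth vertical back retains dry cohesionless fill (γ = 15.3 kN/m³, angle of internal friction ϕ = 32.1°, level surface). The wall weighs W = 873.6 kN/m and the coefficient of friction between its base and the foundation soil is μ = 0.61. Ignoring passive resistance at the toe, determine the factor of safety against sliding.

K_a = tan²(45° − 32.1°/2) = 0.3060.
P_a = ½K_aγH² = 0.5×0.3060×15.3×8.0² = 149.8 kN/m, acting at H/3 = 2.667 m above the base.
FS_sliding = μW / P_a = 0.61×873.6 / 149.8 = 3.557.

3.56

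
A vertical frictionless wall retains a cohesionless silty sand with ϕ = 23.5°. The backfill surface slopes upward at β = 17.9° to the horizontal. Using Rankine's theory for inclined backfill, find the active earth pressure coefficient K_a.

0.551

K_a = cos β · (cos β − √(cos²β − cos²φ)) / (cos β + √(cos²β − cos²φ)).
cos β = 0.9516, cos φ = 0.9171, √(cos²β − cos²φ) = 0.2540.
K_a = 0.9516 × (0.9516 − 0.2540)/(0.9516 + 0.2540) = 0.5506.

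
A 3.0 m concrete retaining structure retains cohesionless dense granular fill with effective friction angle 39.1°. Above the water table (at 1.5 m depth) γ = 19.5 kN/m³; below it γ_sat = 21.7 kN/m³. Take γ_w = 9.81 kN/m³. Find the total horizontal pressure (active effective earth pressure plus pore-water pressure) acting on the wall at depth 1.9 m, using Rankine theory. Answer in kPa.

K_a = (1 − sin φ)/(1 + sin φ) = 0.2265.
γ' = 21.7 − 9.81 = 11.89 kN/m³.
Effective vertical stress at 1.9 m: σ'_v = 19.5×1.5 + 11.89×0.400 = 34.01 kPa.
σ'_h = K_a σ'_v = 0.2265 × 34.01 = 7.702 kPa; u = γ_w × 0.400 = 3.924 kPa.
Total σ_h = 7.702 + 3.924 = 11.63 kPa.

11.6 kPa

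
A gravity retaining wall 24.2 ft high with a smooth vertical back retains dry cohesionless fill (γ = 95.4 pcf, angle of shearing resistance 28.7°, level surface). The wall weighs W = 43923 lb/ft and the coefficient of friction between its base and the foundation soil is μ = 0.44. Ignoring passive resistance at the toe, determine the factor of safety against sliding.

K_a = tan²(45° − 28.7°/2) = 0.3511.
P_a = ½K_aγH² = 0.5×0.3511×95.4×24.2² = 9809 lb/ft, acting at H/3 = 8.067 ft above the base.
FS_sliding = μW / P_a = 0.44×43923 / 9809 = 1.970.

1.97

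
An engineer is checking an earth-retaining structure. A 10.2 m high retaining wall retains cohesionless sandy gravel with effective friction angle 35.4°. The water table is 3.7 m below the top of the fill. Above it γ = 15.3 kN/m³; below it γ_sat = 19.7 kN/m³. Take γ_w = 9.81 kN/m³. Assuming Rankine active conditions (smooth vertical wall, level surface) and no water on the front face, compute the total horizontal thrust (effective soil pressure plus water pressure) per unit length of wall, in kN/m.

389 kN/m

K_a = tan²(45° − φ/2) = 0.2664.
γ' = 19.7 − 9.81 = 9.890 kN/m³. Depth below WT = 6.5 m.
σ'_h at WT = K_a γ d_w = 15.08 kPa; at base = 15.08 + K_a γ' × 6.5 = 32.21 kPa.
P₁ (0–3.7 m) = ½×15.08×3.7 = 27.90. P₂ (3.7–10.2 m) = ½(15.08+32.21)×6.5 = 153.7.
P_w = ½ γ_w h₂² = 0.5×9.81×6.5² = 207.2. Total = 27.90+153.7+207.2 = 388.8 kN/m.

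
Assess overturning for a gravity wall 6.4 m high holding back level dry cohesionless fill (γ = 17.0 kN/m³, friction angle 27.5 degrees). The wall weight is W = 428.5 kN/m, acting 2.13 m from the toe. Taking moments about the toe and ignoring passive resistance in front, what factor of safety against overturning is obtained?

3.34

K_a = tan²(45° − 27.5°/2) = 0.3682.
P_a = ½K_aγH² = 0.5×0.3682×17.0×6.4² = 128.2 kN/m, acting at H/3 = 2.133 m above the base.
Overturning moment M_o = P_a × H/3 = 128.2 × 2.133 = 273.5.
Resisting moment M_r = W × 2.13 = 428.5 × 2.13 = 912.7.
FS_overturning = M_r/M_o = 912.7/273.5 = 3.337.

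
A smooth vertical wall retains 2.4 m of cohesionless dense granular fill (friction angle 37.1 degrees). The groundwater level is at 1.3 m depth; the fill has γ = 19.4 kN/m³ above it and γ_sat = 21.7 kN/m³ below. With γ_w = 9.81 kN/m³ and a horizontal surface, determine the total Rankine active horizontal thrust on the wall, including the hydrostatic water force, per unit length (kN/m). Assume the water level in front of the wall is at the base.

K_a = tan²(45° − φ/2) = 0.2475.
γ' = 21.7 − 9.81 = 11.89 kN/m³. Depth below WT = 1.1 m.
σ'_h at WT = K_a γ d_w = 6.242 kPa; at base = 6.242 + K_a γ' × 1.1 = 9.479 kPa.
P₁ (0–1.3 m) = ½×6.242×1.3 = 4.057. P₂ (1.3–2.4 m) = ½(6.242+9.479)×1.1 = 8.646.
P_w = ½ γ_w h₂² = 0.5×9.81×1.1² = 5.935. Total = 4.057+8.646+5.935 = 18.64 kN/m.

18.6 kN/m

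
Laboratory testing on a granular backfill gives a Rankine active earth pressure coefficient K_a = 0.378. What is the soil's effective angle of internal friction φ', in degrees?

K_a = tan²(45° − φ/2) ⇒ 45° − φ/2 = arctan(√0.378) = 31.58°.
φ = 2(45° − 31.58°) = 26.83°.

26.8°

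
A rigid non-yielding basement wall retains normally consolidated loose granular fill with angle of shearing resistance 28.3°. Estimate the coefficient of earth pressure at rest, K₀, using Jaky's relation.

0.526

K₀ = 1 − sin φ' = 1 − sin 28.3° = 0.5259.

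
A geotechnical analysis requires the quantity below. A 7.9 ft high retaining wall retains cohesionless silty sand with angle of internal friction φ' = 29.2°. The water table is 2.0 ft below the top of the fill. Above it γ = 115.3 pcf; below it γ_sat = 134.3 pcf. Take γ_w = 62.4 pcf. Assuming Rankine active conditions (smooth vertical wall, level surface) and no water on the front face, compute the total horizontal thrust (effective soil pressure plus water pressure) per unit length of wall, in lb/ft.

K_a = tan²(45° − φ/2) = 0.3442.
γ' = 134.3 − 62.4 = 71.90 pcf. Depth below WT = 5.9 ft.
σ'_h at WT = K_a γ d_w = 79.38 psf; at base = 79.38 + K_a γ' × 5.9 = 225.4 psf.
P₁ (0–2.0 ft) = ½×79.38×2.0 = 79.38. P₂ (2.0–7.9 ft) = ½(79.38+225.4)×5.9 = 899.1.
P_w = ½ γ_w h₂² = 0.5×62.4×5.9² = 1086. Total = 79.38+899.1+1086 = 2065 lb/ft.

2060 lb/ft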